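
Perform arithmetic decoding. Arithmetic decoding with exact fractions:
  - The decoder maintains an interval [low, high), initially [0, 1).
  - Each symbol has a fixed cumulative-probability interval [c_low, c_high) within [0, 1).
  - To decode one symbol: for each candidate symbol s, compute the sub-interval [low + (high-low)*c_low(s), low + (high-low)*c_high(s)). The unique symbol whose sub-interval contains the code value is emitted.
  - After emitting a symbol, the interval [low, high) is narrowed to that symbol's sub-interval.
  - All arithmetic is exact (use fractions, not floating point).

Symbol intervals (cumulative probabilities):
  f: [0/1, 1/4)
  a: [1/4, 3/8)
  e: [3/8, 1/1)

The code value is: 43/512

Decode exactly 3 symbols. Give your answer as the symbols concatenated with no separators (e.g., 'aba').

Step 1: interval [0/1, 1/1), width = 1/1 - 0/1 = 1/1
  'f': [0/1 + 1/1*0/1, 0/1 + 1/1*1/4) = [0/1, 1/4) <- contains code 43/512
  'a': [0/1 + 1/1*1/4, 0/1 + 1/1*3/8) = [1/4, 3/8)
  'e': [0/1 + 1/1*3/8, 0/1 + 1/1*1/1) = [3/8, 1/1)
  emit 'f', narrow to [0/1, 1/4)
Step 2: interval [0/1, 1/4), width = 1/4 - 0/1 = 1/4
  'f': [0/1 + 1/4*0/1, 0/1 + 1/4*1/4) = [0/1, 1/16)
  'a': [0/1 + 1/4*1/4, 0/1 + 1/4*3/8) = [1/16, 3/32) <- contains code 43/512
  'e': [0/1 + 1/4*3/8, 0/1 + 1/4*1/1) = [3/32, 1/4)
  emit 'a', narrow to [1/16, 3/32)
Step 3: interval [1/16, 3/32), width = 3/32 - 1/16 = 1/32
  'f': [1/16 + 1/32*0/1, 1/16 + 1/32*1/4) = [1/16, 9/128)
  'a': [1/16 + 1/32*1/4, 1/16 + 1/32*3/8) = [9/128, 19/256)
  'e': [1/16 + 1/32*3/8, 1/16 + 1/32*1/1) = [19/256, 3/32) <- contains code 43/512
  emit 'e', narrow to [19/256, 3/32)

Answer: fae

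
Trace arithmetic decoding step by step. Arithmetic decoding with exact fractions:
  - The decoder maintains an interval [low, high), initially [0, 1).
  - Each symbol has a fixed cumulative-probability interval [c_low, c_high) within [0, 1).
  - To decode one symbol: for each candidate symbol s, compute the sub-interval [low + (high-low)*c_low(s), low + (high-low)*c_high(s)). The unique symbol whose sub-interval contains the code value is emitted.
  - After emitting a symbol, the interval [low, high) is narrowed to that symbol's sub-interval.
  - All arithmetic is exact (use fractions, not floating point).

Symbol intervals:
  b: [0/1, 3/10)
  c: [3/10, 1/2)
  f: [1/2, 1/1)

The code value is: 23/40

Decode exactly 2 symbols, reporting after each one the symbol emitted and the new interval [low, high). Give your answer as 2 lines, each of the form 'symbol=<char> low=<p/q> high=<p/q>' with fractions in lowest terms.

Step 1: interval [0/1, 1/1), width = 1/1 - 0/1 = 1/1
  'b': [0/1 + 1/1*0/1, 0/1 + 1/1*3/10) = [0/1, 3/10)
  'c': [0/1 + 1/1*3/10, 0/1 + 1/1*1/2) = [3/10, 1/2)
  'f': [0/1 + 1/1*1/2, 0/1 + 1/1*1/1) = [1/2, 1/1) <- contains code 23/40
  emit 'f', narrow to [1/2, 1/1)
Step 2: interval [1/2, 1/1), width = 1/1 - 1/2 = 1/2
  'b': [1/2 + 1/2*0/1, 1/2 + 1/2*3/10) = [1/2, 13/20) <- contains code 23/40
  'c': [1/2 + 1/2*3/10, 1/2 + 1/2*1/2) = [13/20, 3/4)
  'f': [1/2 + 1/2*1/2, 1/2 + 1/2*1/1) = [3/4, 1/1)
  emit 'b', narrow to [1/2, 13/20)

Answer: symbol=f low=1/2 high=1/1
symbol=b low=1/2 high=13/20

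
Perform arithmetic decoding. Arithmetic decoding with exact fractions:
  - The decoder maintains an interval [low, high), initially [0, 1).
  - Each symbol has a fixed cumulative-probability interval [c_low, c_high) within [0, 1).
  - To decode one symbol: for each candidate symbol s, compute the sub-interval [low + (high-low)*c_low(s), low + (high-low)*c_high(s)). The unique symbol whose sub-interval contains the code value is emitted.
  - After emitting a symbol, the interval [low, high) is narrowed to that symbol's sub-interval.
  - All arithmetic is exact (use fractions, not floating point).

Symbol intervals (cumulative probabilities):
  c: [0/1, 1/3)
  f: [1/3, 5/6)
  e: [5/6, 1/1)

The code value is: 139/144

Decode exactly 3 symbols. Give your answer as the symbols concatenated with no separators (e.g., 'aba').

Step 1: interval [0/1, 1/1), width = 1/1 - 0/1 = 1/1
  'c': [0/1 + 1/1*0/1, 0/1 + 1/1*1/3) = [0/1, 1/3)
  'f': [0/1 + 1/1*1/3, 0/1 + 1/1*5/6) = [1/3, 5/6)
  'e': [0/1 + 1/1*5/6, 0/1 + 1/1*1/1) = [5/6, 1/1) <- contains code 139/144
  emit 'e', narrow to [5/6, 1/1)
Step 2: interval [5/6, 1/1), width = 1/1 - 5/6 = 1/6
  'c': [5/6 + 1/6*0/1, 5/6 + 1/6*1/3) = [5/6, 8/9)
  'f': [5/6 + 1/6*1/3, 5/6 + 1/6*5/6) = [8/9, 35/36) <- contains code 139/144
  'e': [5/6 + 1/6*5/6, 5/6 + 1/6*1/1) = [35/36, 1/1)
  emit 'f', narrow to [8/9, 35/36)
Step 3: interval [8/9, 35/36), width = 35/36 - 8/9 = 1/12
  'c': [8/9 + 1/12*0/1, 8/9 + 1/12*1/3) = [8/9, 11/12)
  'f': [8/9 + 1/12*1/3, 8/9 + 1/12*5/6) = [11/12, 23/24)
  'e': [8/9 + 1/12*5/6, 8/9 + 1/12*1/1) = [23/24, 35/36) <- contains code 139/144
  emit 'e', narrow to [23/24, 35/36)

Answer: efe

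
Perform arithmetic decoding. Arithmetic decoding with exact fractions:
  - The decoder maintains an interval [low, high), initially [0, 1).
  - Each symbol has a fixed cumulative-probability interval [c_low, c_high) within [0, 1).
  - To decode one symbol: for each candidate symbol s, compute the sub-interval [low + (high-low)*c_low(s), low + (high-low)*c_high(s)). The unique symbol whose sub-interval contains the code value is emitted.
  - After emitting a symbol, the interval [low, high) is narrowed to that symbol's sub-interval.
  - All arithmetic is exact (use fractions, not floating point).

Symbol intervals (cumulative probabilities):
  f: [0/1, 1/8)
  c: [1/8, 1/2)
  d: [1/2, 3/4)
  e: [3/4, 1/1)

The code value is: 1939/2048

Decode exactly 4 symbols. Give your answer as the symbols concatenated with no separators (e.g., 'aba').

Answer: eecf

Derivation:
Step 1: interval [0/1, 1/1), width = 1/1 - 0/1 = 1/1
  'f': [0/1 + 1/1*0/1, 0/1 + 1/1*1/8) = [0/1, 1/8)
  'c': [0/1 + 1/1*1/8, 0/1 + 1/1*1/2) = [1/8, 1/2)
  'd': [0/1 + 1/1*1/2, 0/1 + 1/1*3/4) = [1/2, 3/4)
  'e': [0/1 + 1/1*3/4, 0/1 + 1/1*1/1) = [3/4, 1/1) <- contains code 1939/2048
  emit 'e', narrow to [3/4, 1/1)
Step 2: interval [3/4, 1/1), width = 1/1 - 3/4 = 1/4
  'f': [3/4 + 1/4*0/1, 3/4 + 1/4*1/8) = [3/4, 25/32)
  'c': [3/4 + 1/4*1/8, 3/4 + 1/4*1/2) = [25/32, 7/8)
  'd': [3/4 + 1/4*1/2, 3/4 + 1/4*3/4) = [7/8, 15/16)
  'e': [3/4 + 1/4*3/4, 3/4 + 1/4*1/1) = [15/16, 1/1) <- contains code 1939/2048
  emit 'e', narrow to [15/16, 1/1)
Step 3: interval [15/16, 1/1), width = 1/1 - 15/16 = 1/16
  'f': [15/16 + 1/16*0/1, 15/16 + 1/16*1/8) = [15/16, 121/128)
  'c': [15/16 + 1/16*1/8, 15/16 + 1/16*1/2) = [121/128, 31/32) <- contains code 1939/2048
  'd': [15/16 + 1/16*1/2, 15/16 + 1/16*3/4) = [31/32, 63/64)
  'e': [15/16 + 1/16*3/4, 15/16 + 1/16*1/1) = [63/64, 1/1)
  emit 'c', narrow to [121/128, 31/32)
Step 4: interval [121/128, 31/32), width = 31/32 - 121/128 = 3/128
  'f': [121/128 + 3/128*0/1, 121/128 + 3/128*1/8) = [121/128, 971/1024) <- contains code 1939/2048
  'c': [121/128 + 3/128*1/8, 121/128 + 3/128*1/2) = [971/1024, 245/256)
  'd': [121/128 + 3/128*1/2, 121/128 + 3/128*3/4) = [245/256, 493/512)
  'e': [121/128 + 3/128*3/4, 121/128 + 3/128*1/1) = [493/512, 31/32)
  emit 'f', narrow to [121/128, 971/1024)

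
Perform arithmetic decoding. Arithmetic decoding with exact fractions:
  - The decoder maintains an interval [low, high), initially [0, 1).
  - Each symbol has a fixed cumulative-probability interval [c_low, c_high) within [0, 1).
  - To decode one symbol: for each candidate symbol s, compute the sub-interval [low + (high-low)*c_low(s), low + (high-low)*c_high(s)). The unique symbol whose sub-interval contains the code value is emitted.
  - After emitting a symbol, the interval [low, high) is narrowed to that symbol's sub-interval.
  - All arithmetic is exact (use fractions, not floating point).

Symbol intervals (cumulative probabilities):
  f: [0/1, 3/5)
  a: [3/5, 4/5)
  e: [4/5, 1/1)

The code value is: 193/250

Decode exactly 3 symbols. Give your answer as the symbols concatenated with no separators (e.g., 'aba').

Answer: aef

Derivation:
Step 1: interval [0/1, 1/1), width = 1/1 - 0/1 = 1/1
  'f': [0/1 + 1/1*0/1, 0/1 + 1/1*3/5) = [0/1, 3/5)
  'a': [0/1 + 1/1*3/5, 0/1 + 1/1*4/5) = [3/5, 4/5) <- contains code 193/250
  'e': [0/1 + 1/1*4/5, 0/1 + 1/1*1/1) = [4/5, 1/1)
  emit 'a', narrow to [3/5, 4/5)
Step 2: interval [3/5, 4/5), width = 4/5 - 3/5 = 1/5
  'f': [3/5 + 1/5*0/1, 3/5 + 1/5*3/5) = [3/5, 18/25)
  'a': [3/5 + 1/5*3/5, 3/5 + 1/5*4/5) = [18/25, 19/25)
  'e': [3/5 + 1/5*4/5, 3/5 + 1/5*1/1) = [19/25, 4/5) <- contains code 193/250
  emit 'e', narrow to [19/25, 4/5)
Step 3: interval [19/25, 4/5), width = 4/5 - 19/25 = 1/25
  'f': [19/25 + 1/25*0/1, 19/25 + 1/25*3/5) = [19/25, 98/125) <- contains code 193/250
  'a': [19/25 + 1/25*3/5, 19/25 + 1/25*4/5) = [98/125, 99/125)
  'e': [19/25 + 1/25*4/5, 19/25 + 1/25*1/1) = [99/125, 4/5)
  emit 'f', narrow to [19/25, 98/125)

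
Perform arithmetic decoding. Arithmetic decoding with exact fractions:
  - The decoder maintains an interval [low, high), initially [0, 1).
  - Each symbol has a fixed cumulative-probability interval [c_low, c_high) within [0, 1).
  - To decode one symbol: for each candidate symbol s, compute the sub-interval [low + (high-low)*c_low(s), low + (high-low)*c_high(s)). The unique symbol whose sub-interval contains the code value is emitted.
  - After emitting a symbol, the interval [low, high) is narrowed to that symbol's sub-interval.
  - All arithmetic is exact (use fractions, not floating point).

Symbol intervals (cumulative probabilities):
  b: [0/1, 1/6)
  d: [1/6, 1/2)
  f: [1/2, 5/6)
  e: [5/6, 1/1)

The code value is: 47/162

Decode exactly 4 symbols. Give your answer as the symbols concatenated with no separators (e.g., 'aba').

Answer: ddfd

Derivation:
Step 1: interval [0/1, 1/1), width = 1/1 - 0/1 = 1/1
  'b': [0/1 + 1/1*0/1, 0/1 + 1/1*1/6) = [0/1, 1/6)
  'd': [0/1 + 1/1*1/6, 0/1 + 1/1*1/2) = [1/6, 1/2) <- contains code 47/162
  'f': [0/1 + 1/1*1/2, 0/1 + 1/1*5/6) = [1/2, 5/6)
  'e': [0/1 + 1/1*5/6, 0/1 + 1/1*1/1) = [5/6, 1/1)
  emit 'd', narrow to [1/6, 1/2)
Step 2: interval [1/6, 1/2), width = 1/2 - 1/6 = 1/3
  'b': [1/6 + 1/3*0/1, 1/6 + 1/3*1/6) = [1/6, 2/9)
  'd': [1/6 + 1/3*1/6, 1/6 + 1/3*1/2) = [2/9, 1/3) <- contains code 47/162
  'f': [1/6 + 1/3*1/2, 1/6 + 1/3*5/6) = [1/3, 4/9)
  'e': [1/6 + 1/3*5/6, 1/6 + 1/3*1/1) = [4/9, 1/2)
  emit 'd', narrow to [2/9, 1/3)
Step 3: interval [2/9, 1/3), width = 1/3 - 2/9 = 1/9
  'b': [2/9 + 1/9*0/1, 2/9 + 1/9*1/6) = [2/9, 13/54)
  'd': [2/9 + 1/9*1/6, 2/9 + 1/9*1/2) = [13/54, 5/18)
  'f': [2/9 + 1/9*1/2, 2/9 + 1/9*5/6) = [5/18, 17/54) <- contains code 47/162
  'e': [2/9 + 1/9*5/6, 2/9 + 1/9*1/1) = [17/54, 1/3)
  emit 'f', narrow to [5/18, 17/54)
Step 4: interval [5/18, 17/54), width = 17/54 - 5/18 = 1/27
  'b': [5/18 + 1/27*0/1, 5/18 + 1/27*1/6) = [5/18, 23/81)
  'd': [5/18 + 1/27*1/6, 5/18 + 1/27*1/2) = [23/81, 8/27) <- contains code 47/162
  'f': [5/18 + 1/27*1/2, 5/18 + 1/27*5/6) = [8/27, 25/81)
  'e': [5/18 + 1/27*5/6, 5/18 + 1/27*1/1) = [25/81, 17/54)
  emit 'd', narrow to [23/81, 8/27)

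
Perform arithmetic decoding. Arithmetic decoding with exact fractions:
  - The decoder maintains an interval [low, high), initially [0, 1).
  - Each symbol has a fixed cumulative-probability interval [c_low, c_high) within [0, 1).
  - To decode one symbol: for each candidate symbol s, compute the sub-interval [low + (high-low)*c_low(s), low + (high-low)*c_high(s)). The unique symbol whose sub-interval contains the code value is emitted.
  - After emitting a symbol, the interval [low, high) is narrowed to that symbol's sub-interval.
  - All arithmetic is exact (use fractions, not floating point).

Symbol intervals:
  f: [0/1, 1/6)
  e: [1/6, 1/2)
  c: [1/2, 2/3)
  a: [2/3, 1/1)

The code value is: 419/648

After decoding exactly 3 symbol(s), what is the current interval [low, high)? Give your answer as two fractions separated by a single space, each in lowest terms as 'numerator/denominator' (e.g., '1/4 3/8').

Step 1: interval [0/1, 1/1), width = 1/1 - 0/1 = 1/1
  'f': [0/1 + 1/1*0/1, 0/1 + 1/1*1/6) = [0/1, 1/6)
  'e': [0/1 + 1/1*1/6, 0/1 + 1/1*1/2) = [1/6, 1/2)
  'c': [0/1 + 1/1*1/2, 0/1 + 1/1*2/3) = [1/2, 2/3) <- contains code 419/648
  'a': [0/1 + 1/1*2/3, 0/1 + 1/1*1/1) = [2/3, 1/1)
  emit 'c', narrow to [1/2, 2/3)
Step 2: interval [1/2, 2/3), width = 2/3 - 1/2 = 1/6
  'f': [1/2 + 1/6*0/1, 1/2 + 1/6*1/6) = [1/2, 19/36)
  'e': [1/2 + 1/6*1/6, 1/2 + 1/6*1/2) = [19/36, 7/12)
  'c': [1/2 + 1/6*1/2, 1/2 + 1/6*2/3) = [7/12, 11/18)
  'a': [1/2 + 1/6*2/3, 1/2 + 1/6*1/1) = [11/18, 2/3) <- contains code 419/648
  emit 'a', narrow to [11/18, 2/3)
Step 3: interval [11/18, 2/3), width = 2/3 - 11/18 = 1/18
  'f': [11/18 + 1/18*0/1, 11/18 + 1/18*1/6) = [11/18, 67/108)
  'e': [11/18 + 1/18*1/6, 11/18 + 1/18*1/2) = [67/108, 23/36)
  'c': [11/18 + 1/18*1/2, 11/18 + 1/18*2/3) = [23/36, 35/54) <- contains code 419/648
  'a': [11/18 + 1/18*2/3, 11/18 + 1/18*1/1) = [35/54, 2/3)
  emit 'c', narrow to [23/36, 35/54)

Answer: 23/36 35/54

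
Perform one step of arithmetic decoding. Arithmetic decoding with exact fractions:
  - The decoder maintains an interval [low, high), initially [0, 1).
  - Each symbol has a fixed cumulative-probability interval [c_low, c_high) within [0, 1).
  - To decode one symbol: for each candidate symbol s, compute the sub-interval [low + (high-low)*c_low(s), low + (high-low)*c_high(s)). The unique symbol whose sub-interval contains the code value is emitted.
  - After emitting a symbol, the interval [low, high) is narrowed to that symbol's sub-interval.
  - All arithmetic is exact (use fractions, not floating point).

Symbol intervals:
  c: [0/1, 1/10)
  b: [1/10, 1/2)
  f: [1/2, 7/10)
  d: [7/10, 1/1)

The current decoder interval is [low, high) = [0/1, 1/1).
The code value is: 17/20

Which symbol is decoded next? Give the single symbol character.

Answer: d

Derivation:
Interval width = high − low = 1/1 − 0/1 = 1/1
Scaled code = (code − low) / width = (17/20 − 0/1) / 1/1 = 17/20
  c: [0/1, 1/10) 
  b: [1/10, 1/2) 
  f: [1/2, 7/10) 
  d: [7/10, 1/1) ← scaled code falls here ✓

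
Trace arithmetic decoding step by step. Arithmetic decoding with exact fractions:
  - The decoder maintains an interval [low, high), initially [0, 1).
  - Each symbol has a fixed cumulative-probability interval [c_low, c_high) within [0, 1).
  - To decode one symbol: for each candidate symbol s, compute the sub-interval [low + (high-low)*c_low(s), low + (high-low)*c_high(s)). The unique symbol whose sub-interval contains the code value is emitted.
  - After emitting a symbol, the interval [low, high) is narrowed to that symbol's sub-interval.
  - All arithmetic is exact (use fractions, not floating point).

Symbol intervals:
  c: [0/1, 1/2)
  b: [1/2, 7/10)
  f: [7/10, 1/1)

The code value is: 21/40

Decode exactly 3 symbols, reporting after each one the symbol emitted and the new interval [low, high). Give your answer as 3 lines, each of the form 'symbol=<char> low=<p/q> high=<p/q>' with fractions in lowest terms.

Answer: symbol=b low=1/2 high=7/10
symbol=c low=1/2 high=3/5
symbol=c low=1/2 high=11/20

Derivation:
Step 1: interval [0/1, 1/1), width = 1/1 - 0/1 = 1/1
  'c': [0/1 + 1/1*0/1, 0/1 + 1/1*1/2) = [0/1, 1/2)
  'b': [0/1 + 1/1*1/2, 0/1 + 1/1*7/10) = [1/2, 7/10) <- contains code 21/40
  'f': [0/1 + 1/1*7/10, 0/1 + 1/1*1/1) = [7/10, 1/1)
  emit 'b', narrow to [1/2, 7/10)
Step 2: interval [1/2, 7/10), width = 7/10 - 1/2 = 1/5
  'c': [1/2 + 1/5*0/1, 1/2 + 1/5*1/2) = [1/2, 3/5) <- contains code 21/40
  'b': [1/2 + 1/5*1/2, 1/2 + 1/5*7/10) = [3/5, 16/25)
  'f': [1/2 + 1/5*7/10, 1/2 + 1/5*1/1) = [16/25, 7/10)
  emit 'c', narrow to [1/2, 3/5)
Step 3: interval [1/2, 3/5), width = 3/5 - 1/2 = 1/10
  'c': [1/2 + 1/10*0/1, 1/2 + 1/10*1/2) = [1/2, 11/20) <- contains code 21/40
  'b': [1/2 + 1/10*1/2, 1/2 + 1/10*7/10) = [11/20, 57/100)
  'f': [1/2 + 1/10*7/10, 1/2 + 1/10*1/1) = [57/100, 3/5)
  emit 'c', narrow to [1/2, 11/20)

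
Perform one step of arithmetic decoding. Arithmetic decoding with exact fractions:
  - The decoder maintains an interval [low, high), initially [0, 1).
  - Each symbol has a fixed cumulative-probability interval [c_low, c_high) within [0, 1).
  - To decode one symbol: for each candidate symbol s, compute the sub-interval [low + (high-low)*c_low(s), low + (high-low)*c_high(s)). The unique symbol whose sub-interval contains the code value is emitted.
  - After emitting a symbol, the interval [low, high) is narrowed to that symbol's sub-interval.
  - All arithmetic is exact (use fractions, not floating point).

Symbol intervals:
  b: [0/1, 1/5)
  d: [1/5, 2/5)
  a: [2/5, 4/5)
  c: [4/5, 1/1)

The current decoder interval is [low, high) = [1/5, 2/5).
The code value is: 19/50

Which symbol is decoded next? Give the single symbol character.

Interval width = high − low = 2/5 − 1/5 = 1/5
Scaled code = (code − low) / width = (19/50 − 1/5) / 1/5 = 9/10
  b: [0/1, 1/5) 
  d: [1/5, 2/5) 
  a: [2/5, 4/5) 
  c: [4/5, 1/1) ← scaled code falls here ✓

Answer: c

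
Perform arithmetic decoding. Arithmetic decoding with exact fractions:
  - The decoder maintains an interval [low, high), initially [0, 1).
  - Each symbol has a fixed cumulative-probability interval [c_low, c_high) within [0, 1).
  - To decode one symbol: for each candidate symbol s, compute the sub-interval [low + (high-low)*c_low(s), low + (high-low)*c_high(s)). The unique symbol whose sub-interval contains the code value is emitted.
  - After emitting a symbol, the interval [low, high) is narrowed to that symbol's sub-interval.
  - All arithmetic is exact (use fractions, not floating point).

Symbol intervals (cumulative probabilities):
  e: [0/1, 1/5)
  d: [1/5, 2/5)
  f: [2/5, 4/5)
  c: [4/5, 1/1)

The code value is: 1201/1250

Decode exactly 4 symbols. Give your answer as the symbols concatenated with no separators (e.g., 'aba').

Step 1: interval [0/1, 1/1), width = 1/1 - 0/1 = 1/1
  'e': [0/1 + 1/1*0/1, 0/1 + 1/1*1/5) = [0/1, 1/5)
  'd': [0/1 + 1/1*1/5, 0/1 + 1/1*2/5) = [1/5, 2/5)
  'f': [0/1 + 1/1*2/5, 0/1 + 1/1*4/5) = [2/5, 4/5)
  'c': [0/1 + 1/1*4/5, 0/1 + 1/1*1/1) = [4/5, 1/1) <- contains code 1201/1250
  emit 'c', narrow to [4/5, 1/1)
Step 2: interval [4/5, 1/1), width = 1/1 - 4/5 = 1/5
  'e': [4/5 + 1/5*0/1, 4/5 + 1/5*1/5) = [4/5, 21/25)
  'd': [4/5 + 1/5*1/5, 4/5 + 1/5*2/5) = [21/25, 22/25)
  'f': [4/5 + 1/5*2/5, 4/5 + 1/5*4/5) = [22/25, 24/25)
  'c': [4/5 + 1/5*4/5, 4/5 + 1/5*1/1) = [24/25, 1/1) <- contains code 1201/1250
  emit 'c', narrow to [24/25, 1/1)
Step 3: interval [24/25, 1/1), width = 1/1 - 24/25 = 1/25
  'e': [24/25 + 1/25*0/1, 24/25 + 1/25*1/5) = [24/25, 121/125) <- contains code 1201/1250
  'd': [24/25 + 1/25*1/5, 24/25 + 1/25*2/5) = [121/125, 122/125)
  'f': [24/25 + 1/25*2/5, 24/25 + 1/25*4/5) = [122/125, 124/125)
  'c': [24/25 + 1/25*4/5, 24/25 + 1/25*1/1) = [124/125, 1/1)
  emit 'e', narrow to [24/25, 121/125)
Step 4: interval [24/25, 121/125), width = 121/125 - 24/25 = 1/125
  'e': [24/25 + 1/125*0/1, 24/25 + 1/125*1/5) = [24/25, 601/625) <- contains code 1201/1250
  'd': [24/25 + 1/125*1/5, 24/25 + 1/125*2/5) = [601/625, 602/625)
  'f': [24/25 + 1/125*2/5, 24/25 + 1/125*4/5) = [602/625, 604/625)
  'c': [24/25 + 1/125*4/5, 24/25 + 1/125*1/1) = [604/625, 121/125)
  emit 'e', narrow to [24/25, 601/625)

Answer: ccee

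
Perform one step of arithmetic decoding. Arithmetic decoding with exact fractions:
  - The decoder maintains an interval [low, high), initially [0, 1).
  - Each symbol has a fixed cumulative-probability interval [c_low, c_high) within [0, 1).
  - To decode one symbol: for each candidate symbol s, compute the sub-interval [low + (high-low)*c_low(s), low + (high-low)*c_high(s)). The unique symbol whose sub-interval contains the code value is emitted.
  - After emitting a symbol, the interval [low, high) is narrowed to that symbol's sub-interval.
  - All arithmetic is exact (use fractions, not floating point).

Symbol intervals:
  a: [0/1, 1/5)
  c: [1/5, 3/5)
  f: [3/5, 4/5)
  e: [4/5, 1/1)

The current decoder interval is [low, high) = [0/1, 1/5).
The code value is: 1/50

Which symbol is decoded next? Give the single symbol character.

Interval width = high − low = 1/5 − 0/1 = 1/5
Scaled code = (code − low) / width = (1/50 − 0/1) / 1/5 = 1/10
  a: [0/1, 1/5) ← scaled code falls here ✓
  c: [1/5, 3/5) 
  f: [3/5, 4/5) 
  e: [4/5, 1/1) 

Answer: a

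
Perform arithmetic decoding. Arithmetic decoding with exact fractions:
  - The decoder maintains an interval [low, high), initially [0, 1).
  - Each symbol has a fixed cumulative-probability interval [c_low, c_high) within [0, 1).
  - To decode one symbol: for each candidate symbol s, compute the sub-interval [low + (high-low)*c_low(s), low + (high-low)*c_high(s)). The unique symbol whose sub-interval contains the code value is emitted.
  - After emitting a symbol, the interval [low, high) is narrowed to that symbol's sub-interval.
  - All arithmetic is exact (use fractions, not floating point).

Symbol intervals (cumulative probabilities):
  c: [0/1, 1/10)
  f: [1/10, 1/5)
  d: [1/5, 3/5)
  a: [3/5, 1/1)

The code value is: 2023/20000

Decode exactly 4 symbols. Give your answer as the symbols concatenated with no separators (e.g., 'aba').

Step 1: interval [0/1, 1/1), width = 1/1 - 0/1 = 1/1
  'c': [0/1 + 1/1*0/1, 0/1 + 1/1*1/10) = [0/1, 1/10)
  'f': [0/1 + 1/1*1/10, 0/1 + 1/1*1/5) = [1/10, 1/5) <- contains code 2023/20000
  'd': [0/1 + 1/1*1/5, 0/1 + 1/1*3/5) = [1/5, 3/5)
  'a': [0/1 + 1/1*3/5, 0/1 + 1/1*1/1) = [3/5, 1/1)
  emit 'f', narrow to [1/10, 1/5)
Step 2: interval [1/10, 1/5), width = 1/5 - 1/10 = 1/10
  'c': [1/10 + 1/10*0/1, 1/10 + 1/10*1/10) = [1/10, 11/100) <- contains code 2023/20000
  'f': [1/10 + 1/10*1/10, 1/10 + 1/10*1/5) = [11/100, 3/25)
  'd': [1/10 + 1/10*1/5, 1/10 + 1/10*3/5) = [3/25, 4/25)
  'a': [1/10 + 1/10*3/5, 1/10 + 1/10*1/1) = [4/25, 1/5)
  emit 'c', narrow to [1/10, 11/100)
Step 3: interval [1/10, 11/100), width = 11/100 - 1/10 = 1/100
  'c': [1/10 + 1/100*0/1, 1/10 + 1/100*1/10) = [1/10, 101/1000)
  'f': [1/10 + 1/100*1/10, 1/10 + 1/100*1/5) = [101/1000, 51/500) <- contains code 2023/20000
  'd': [1/10 + 1/100*1/5, 1/10 + 1/100*3/5) = [51/500, 53/500)
  'a': [1/10 + 1/100*3/5, 1/10 + 1/100*1/1) = [53/500, 11/100)
  emit 'f', narrow to [101/1000, 51/500)
Step 4: interval [101/1000, 51/500), width = 51/500 - 101/1000 = 1/1000
  'c': [101/1000 + 1/1000*0/1, 101/1000 + 1/1000*1/10) = [101/1000, 1011/10000)
  'f': [101/1000 + 1/1000*1/10, 101/1000 + 1/1000*1/5) = [1011/10000, 253/2500) <- contains code 2023/20000
  'd': [101/1000 + 1/1000*1/5, 101/1000 + 1/1000*3/5) = [253/2500, 127/1250)
  'a': [101/1000 + 1/1000*3/5, 101/1000 + 1/1000*1/1) = [127/1250, 51/500)
  emit 'f', narrow to [1011/10000, 253/2500)

Answer: fcff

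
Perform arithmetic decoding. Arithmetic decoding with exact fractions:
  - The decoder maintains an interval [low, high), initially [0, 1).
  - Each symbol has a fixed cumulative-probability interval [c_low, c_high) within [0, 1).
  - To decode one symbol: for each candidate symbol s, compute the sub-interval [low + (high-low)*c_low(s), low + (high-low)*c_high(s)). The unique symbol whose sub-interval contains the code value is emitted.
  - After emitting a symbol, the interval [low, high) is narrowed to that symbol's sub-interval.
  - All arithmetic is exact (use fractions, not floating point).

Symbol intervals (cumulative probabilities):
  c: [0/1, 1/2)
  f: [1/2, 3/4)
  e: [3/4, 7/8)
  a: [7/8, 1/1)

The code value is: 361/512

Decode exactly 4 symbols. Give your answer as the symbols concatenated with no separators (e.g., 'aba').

Step 1: interval [0/1, 1/1), width = 1/1 - 0/1 = 1/1
  'c': [0/1 + 1/1*0/1, 0/1 + 1/1*1/2) = [0/1, 1/2)
  'f': [0/1 + 1/1*1/2, 0/1 + 1/1*3/4) = [1/2, 3/4) <- contains code 361/512
  'e': [0/1 + 1/1*3/4, 0/1 + 1/1*7/8) = [3/4, 7/8)
  'a': [0/1 + 1/1*7/8, 0/1 + 1/1*1/1) = [7/8, 1/1)
  emit 'f', narrow to [1/2, 3/4)
Step 2: interval [1/2, 3/4), width = 3/4 - 1/2 = 1/4
  'c': [1/2 + 1/4*0/1, 1/2 + 1/4*1/2) = [1/2, 5/8)
  'f': [1/2 + 1/4*1/2, 1/2 + 1/4*3/4) = [5/8, 11/16)
  'e': [1/2 + 1/4*3/4, 1/2 + 1/4*7/8) = [11/16, 23/32) <- contains code 361/512
  'a': [1/2 + 1/4*7/8, 1/2 + 1/4*1/1) = [23/32, 3/4)
  emit 'e', narrow to [11/16, 23/32)
Step 3: interval [11/16, 23/32), width = 23/32 - 11/16 = 1/32
  'c': [11/16 + 1/32*0/1, 11/16 + 1/32*1/2) = [11/16, 45/64)
  'f': [11/16 + 1/32*1/2, 11/16 + 1/32*3/4) = [45/64, 91/128) <- contains code 361/512
  'e': [11/16 + 1/32*3/4, 11/16 + 1/32*7/8) = [91/128, 183/256)
  'a': [11/16 + 1/32*7/8, 11/16 + 1/32*1/1) = [183/256, 23/32)
  emit 'f', narrow to [45/64, 91/128)
Step 4: interval [45/64, 91/128), width = 91/128 - 45/64 = 1/128
  'c': [45/64 + 1/128*0/1, 45/64 + 1/128*1/2) = [45/64, 181/256) <- contains code 361/512
  'f': [45/64 + 1/128*1/2, 45/64 + 1/128*3/4) = [181/256, 363/512)
  'e': [45/64 + 1/128*3/4, 45/64 + 1/128*7/8) = [363/512, 727/1024)
  'a': [45/64 + 1/128*7/8, 45/64 + 1/128*1/1) = [727/1024, 91/128)
  emit 'c', narrow to [45/64, 181/256)

Answer: fefc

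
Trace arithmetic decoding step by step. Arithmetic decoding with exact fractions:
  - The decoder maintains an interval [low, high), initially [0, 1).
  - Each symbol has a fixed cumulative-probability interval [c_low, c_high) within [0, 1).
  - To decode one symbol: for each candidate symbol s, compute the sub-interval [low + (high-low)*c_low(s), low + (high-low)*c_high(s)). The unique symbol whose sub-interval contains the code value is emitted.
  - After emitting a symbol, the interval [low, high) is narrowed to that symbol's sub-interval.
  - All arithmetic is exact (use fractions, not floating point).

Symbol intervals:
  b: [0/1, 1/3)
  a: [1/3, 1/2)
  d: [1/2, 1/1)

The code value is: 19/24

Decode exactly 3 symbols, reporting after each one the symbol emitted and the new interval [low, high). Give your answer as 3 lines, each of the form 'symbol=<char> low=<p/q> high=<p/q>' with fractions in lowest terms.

Step 1: interval [0/1, 1/1), width = 1/1 - 0/1 = 1/1
  'b': [0/1 + 1/1*0/1, 0/1 + 1/1*1/3) = [0/1, 1/3)
  'a': [0/1 + 1/1*1/3, 0/1 + 1/1*1/2) = [1/3, 1/2)
  'd': [0/1 + 1/1*1/2, 0/1 + 1/1*1/1) = [1/2, 1/1) <- contains code 19/24
  emit 'd', narrow to [1/2, 1/1)
Step 2: interval [1/2, 1/1), width = 1/1 - 1/2 = 1/2
  'b': [1/2 + 1/2*0/1, 1/2 + 1/2*1/3) = [1/2, 2/3)
  'a': [1/2 + 1/2*1/3, 1/2 + 1/2*1/2) = [2/3, 3/4)
  'd': [1/2 + 1/2*1/2, 1/2 + 1/2*1/1) = [3/4, 1/1) <- contains code 19/24
  emit 'd', narrow to [3/4, 1/1)
Step 3: interval [3/4, 1/1), width = 1/1 - 3/4 = 1/4
  'b': [3/4 + 1/4*0/1, 3/4 + 1/4*1/3) = [3/4, 5/6) <- contains code 19/24
  'a': [3/4 + 1/4*1/3, 3/4 + 1/4*1/2) = [5/6, 7/8)
  'd': [3/4 + 1/4*1/2, 3/4 + 1/4*1/1) = [7/8, 1/1)
  emit 'b', narrow to [3/4, 5/6)

Answer: symbol=d low=1/2 high=1/1
symbol=d low=3/4 high=1/1
symbol=b low=3/4 high=5/6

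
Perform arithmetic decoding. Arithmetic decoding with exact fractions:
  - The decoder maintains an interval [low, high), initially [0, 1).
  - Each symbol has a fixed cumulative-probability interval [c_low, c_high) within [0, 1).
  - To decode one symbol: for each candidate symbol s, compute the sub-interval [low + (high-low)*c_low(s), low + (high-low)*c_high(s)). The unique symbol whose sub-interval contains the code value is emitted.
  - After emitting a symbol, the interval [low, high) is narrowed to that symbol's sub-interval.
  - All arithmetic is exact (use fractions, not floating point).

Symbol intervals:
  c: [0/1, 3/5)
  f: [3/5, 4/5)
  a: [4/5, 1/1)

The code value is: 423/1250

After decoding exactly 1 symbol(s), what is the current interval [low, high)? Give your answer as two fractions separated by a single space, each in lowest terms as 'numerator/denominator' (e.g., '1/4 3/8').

Answer: 0/1 3/5

Derivation:
Step 1: interval [0/1, 1/1), width = 1/1 - 0/1 = 1/1
  'c': [0/1 + 1/1*0/1, 0/1 + 1/1*3/5) = [0/1, 3/5) <- contains code 423/1250
  'f': [0/1 + 1/1*3/5, 0/1 + 1/1*4/5) = [3/5, 4/5)
  'a': [0/1 + 1/1*4/5, 0/1 + 1/1*1/1) = [4/5, 1/1)
  emit 'c', narrow to [0/1, 3/5)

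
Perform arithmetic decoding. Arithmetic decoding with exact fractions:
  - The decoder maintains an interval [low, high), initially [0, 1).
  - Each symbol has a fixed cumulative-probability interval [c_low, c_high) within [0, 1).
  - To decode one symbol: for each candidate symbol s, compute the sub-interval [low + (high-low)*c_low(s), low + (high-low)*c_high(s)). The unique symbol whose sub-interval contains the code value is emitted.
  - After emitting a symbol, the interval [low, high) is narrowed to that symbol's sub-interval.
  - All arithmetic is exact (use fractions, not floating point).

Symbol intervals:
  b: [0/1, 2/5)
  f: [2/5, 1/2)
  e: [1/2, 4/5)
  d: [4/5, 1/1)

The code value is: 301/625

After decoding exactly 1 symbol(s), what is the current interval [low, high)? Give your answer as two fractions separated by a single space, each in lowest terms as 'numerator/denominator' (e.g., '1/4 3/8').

Answer: 2/5 1/2

Derivation:
Step 1: interval [0/1, 1/1), width = 1/1 - 0/1 = 1/1
  'b': [0/1 + 1/1*0/1, 0/1 + 1/1*2/5) = [0/1, 2/5)
  'f': [0/1 + 1/1*2/5, 0/1 + 1/1*1/2) = [2/5, 1/2) <- contains code 301/625
  'e': [0/1 + 1/1*1/2, 0/1 + 1/1*4/5) = [1/2, 4/5)
  'd': [0/1 + 1/1*4/5, 0/1 + 1/1*1/1) = [4/5, 1/1)
  emit 'f', narrow to [2/5, 1/2)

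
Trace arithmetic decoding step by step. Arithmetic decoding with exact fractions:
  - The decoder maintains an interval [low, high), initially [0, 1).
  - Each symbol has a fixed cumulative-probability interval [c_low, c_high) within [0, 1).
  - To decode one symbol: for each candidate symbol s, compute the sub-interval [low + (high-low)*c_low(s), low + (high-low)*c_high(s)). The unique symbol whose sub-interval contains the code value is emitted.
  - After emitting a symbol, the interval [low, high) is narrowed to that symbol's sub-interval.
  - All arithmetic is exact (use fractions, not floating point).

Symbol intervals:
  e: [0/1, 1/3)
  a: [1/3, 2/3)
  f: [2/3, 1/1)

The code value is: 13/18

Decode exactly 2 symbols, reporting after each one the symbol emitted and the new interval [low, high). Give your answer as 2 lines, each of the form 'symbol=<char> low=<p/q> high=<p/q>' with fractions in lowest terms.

Answer: symbol=f low=2/3 high=1/1
symbol=e low=2/3 high=7/9

Derivation:
Step 1: interval [0/1, 1/1), width = 1/1 - 0/1 = 1/1
  'e': [0/1 + 1/1*0/1, 0/1 + 1/1*1/3) = [0/1, 1/3)
  'a': [0/1 + 1/1*1/3, 0/1 + 1/1*2/3) = [1/3, 2/3)
  'f': [0/1 + 1/1*2/3, 0/1 + 1/1*1/1) = [2/3, 1/1) <- contains code 13/18
  emit 'f', narrow to [2/3, 1/1)
Step 2: interval [2/3, 1/1), width = 1/1 - 2/3 = 1/3
  'e': [2/3 + 1/3*0/1, 2/3 + 1/3*1/3) = [2/3, 7/9) <- contains code 13/18
  'a': [2/3 + 1/3*1/3, 2/3 + 1/3*2/3) = [7/9, 8/9)
  'f': [2/3 + 1/3*2/3, 2/3 + 1/3*1/1) = [8/9, 1/1)
  emit 'e', narrow to [2/3, 7/9)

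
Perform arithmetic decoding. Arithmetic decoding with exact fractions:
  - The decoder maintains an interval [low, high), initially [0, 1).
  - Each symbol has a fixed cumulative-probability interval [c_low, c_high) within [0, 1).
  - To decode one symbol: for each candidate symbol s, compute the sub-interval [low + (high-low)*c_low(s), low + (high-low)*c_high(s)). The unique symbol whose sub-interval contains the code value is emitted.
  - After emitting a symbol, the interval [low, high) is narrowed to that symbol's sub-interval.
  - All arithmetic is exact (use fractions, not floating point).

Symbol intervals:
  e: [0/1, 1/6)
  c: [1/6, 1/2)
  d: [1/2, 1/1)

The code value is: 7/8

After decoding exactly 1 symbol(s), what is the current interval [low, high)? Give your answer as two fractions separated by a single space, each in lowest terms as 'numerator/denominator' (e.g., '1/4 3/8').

Step 1: interval [0/1, 1/1), width = 1/1 - 0/1 = 1/1
  'e': [0/1 + 1/1*0/1, 0/1 + 1/1*1/6) = [0/1, 1/6)
  'c': [0/1 + 1/1*1/6, 0/1 + 1/1*1/2) = [1/6, 1/2)
  'd': [0/1 + 1/1*1/2, 0/1 + 1/1*1/1) = [1/2, 1/1) <- contains code 7/8
  emit 'd', narrow to [1/2, 1/1)

Answer: 1/2 1/1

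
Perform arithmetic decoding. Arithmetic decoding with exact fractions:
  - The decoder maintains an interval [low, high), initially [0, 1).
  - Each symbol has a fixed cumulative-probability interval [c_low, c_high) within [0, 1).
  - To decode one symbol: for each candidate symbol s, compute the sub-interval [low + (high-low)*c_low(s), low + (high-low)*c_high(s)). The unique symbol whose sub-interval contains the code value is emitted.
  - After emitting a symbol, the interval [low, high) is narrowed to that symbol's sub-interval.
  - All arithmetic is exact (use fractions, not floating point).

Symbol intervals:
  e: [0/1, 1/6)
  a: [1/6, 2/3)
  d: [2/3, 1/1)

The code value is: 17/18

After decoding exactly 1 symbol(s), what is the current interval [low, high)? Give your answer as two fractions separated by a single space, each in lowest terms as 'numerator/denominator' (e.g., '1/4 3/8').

Answer: 2/3 1/1

Derivation:
Step 1: interval [0/1, 1/1), width = 1/1 - 0/1 = 1/1
  'e': [0/1 + 1/1*0/1, 0/1 + 1/1*1/6) = [0/1, 1/6)
  'a': [0/1 + 1/1*1/6, 0/1 + 1/1*2/3) = [1/6, 2/3)
  'd': [0/1 + 1/1*2/3, 0/1 + 1/1*1/1) = [2/3, 1/1) <- contains code 17/18
  emit 'd', narrow to [2/3, 1/1)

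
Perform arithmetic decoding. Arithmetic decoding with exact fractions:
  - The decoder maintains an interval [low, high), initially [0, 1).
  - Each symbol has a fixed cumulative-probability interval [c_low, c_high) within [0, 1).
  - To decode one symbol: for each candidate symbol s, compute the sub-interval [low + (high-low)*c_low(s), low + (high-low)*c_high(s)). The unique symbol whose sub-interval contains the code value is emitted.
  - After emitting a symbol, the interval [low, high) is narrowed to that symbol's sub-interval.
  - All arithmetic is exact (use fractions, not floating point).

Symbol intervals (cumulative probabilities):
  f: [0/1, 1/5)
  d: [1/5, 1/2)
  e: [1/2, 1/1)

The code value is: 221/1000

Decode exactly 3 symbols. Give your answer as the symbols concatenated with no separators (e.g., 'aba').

Step 1: interval [0/1, 1/1), width = 1/1 - 0/1 = 1/1
  'f': [0/1 + 1/1*0/1, 0/1 + 1/1*1/5) = [0/1, 1/5)
  'd': [0/1 + 1/1*1/5, 0/1 + 1/1*1/2) = [1/5, 1/2) <- contains code 221/1000
  'e': [0/1 + 1/1*1/2, 0/1 + 1/1*1/1) = [1/2, 1/1)
  emit 'd', narrow to [1/5, 1/2)
Step 2: interval [1/5, 1/2), width = 1/2 - 1/5 = 3/10
  'f': [1/5 + 3/10*0/1, 1/5 + 3/10*1/5) = [1/5, 13/50) <- contains code 221/1000
  'd': [1/5 + 3/10*1/5, 1/5 + 3/10*1/2) = [13/50, 7/20)
  'e': [1/5 + 3/10*1/2, 1/5 + 3/10*1/1) = [7/20, 1/2)
  emit 'f', narrow to [1/5, 13/50)
Step 3: interval [1/5, 13/50), width = 13/50 - 1/5 = 3/50
  'f': [1/5 + 3/50*0/1, 1/5 + 3/50*1/5) = [1/5, 53/250)
  'd': [1/5 + 3/50*1/5, 1/5 + 3/50*1/2) = [53/250, 23/100) <- contains code 221/1000
  'e': [1/5 + 3/50*1/2, 1/5 + 3/50*1/1) = [23/100, 13/50)
  emit 'd', narrow to [53/250, 23/100)

Answer: dfd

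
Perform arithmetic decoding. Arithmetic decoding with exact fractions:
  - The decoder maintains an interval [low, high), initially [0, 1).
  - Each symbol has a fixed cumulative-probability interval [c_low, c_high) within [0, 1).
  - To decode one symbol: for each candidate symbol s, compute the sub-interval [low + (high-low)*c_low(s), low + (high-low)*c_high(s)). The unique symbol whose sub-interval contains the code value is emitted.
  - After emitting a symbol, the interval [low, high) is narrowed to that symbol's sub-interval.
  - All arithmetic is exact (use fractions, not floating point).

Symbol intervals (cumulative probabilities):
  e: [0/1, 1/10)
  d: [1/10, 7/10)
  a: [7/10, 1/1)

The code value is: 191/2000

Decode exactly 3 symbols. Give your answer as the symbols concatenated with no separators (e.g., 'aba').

Answer: eaa

Derivation:
Step 1: interval [0/1, 1/1), width = 1/1 - 0/1 = 1/1
  'e': [0/1 + 1/1*0/1, 0/1 + 1/1*1/10) = [0/1, 1/10) <- contains code 191/2000
  'd': [0/1 + 1/1*1/10, 0/1 + 1/1*7/10) = [1/10, 7/10)
  'a': [0/1 + 1/1*7/10, 0/1 + 1/1*1/1) = [7/10, 1/1)
  emit 'e', narrow to [0/1, 1/10)
Step 2: interval [0/1, 1/10), width = 1/10 - 0/1 = 1/10
  'e': [0/1 + 1/10*0/1, 0/1 + 1/10*1/10) = [0/1, 1/100)
  'd': [0/1 + 1/10*1/10, 0/1 + 1/10*7/10) = [1/100, 7/100)
  'a': [0/1 + 1/10*7/10, 0/1 + 1/10*1/1) = [7/100, 1/10) <- contains code 191/2000
  emit 'a', narrow to [7/100, 1/10)
Step 3: interval [7/100, 1/10), width = 1/10 - 7/100 = 3/100
  'e': [7/100 + 3/100*0/1, 7/100 + 3/100*1/10) = [7/100, 73/1000)
  'd': [7/100 + 3/100*1/10, 7/100 + 3/100*7/10) = [73/1000, 91/1000)
  'a': [7/100 + 3/100*7/10, 7/100 + 3/100*1/1) = [91/1000, 1/10) <- contains code 191/2000
  emit 'a', narrow to [91/1000, 1/10)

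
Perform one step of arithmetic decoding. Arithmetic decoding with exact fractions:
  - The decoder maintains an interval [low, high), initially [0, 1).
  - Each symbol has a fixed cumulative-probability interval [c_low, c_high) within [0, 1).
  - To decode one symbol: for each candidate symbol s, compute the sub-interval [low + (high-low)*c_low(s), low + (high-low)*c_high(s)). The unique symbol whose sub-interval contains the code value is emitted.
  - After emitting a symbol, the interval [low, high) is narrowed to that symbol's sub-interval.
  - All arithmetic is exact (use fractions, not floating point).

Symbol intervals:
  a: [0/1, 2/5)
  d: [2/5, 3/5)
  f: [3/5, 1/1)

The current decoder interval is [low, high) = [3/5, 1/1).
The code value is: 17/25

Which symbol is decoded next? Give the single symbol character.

Interval width = high − low = 1/1 − 3/5 = 2/5
Scaled code = (code − low) / width = (17/25 − 3/5) / 2/5 = 1/5
  a: [0/1, 2/5) ← scaled code falls here ✓
  d: [2/5, 3/5) 
  f: [3/5, 1/1) 

Answer: a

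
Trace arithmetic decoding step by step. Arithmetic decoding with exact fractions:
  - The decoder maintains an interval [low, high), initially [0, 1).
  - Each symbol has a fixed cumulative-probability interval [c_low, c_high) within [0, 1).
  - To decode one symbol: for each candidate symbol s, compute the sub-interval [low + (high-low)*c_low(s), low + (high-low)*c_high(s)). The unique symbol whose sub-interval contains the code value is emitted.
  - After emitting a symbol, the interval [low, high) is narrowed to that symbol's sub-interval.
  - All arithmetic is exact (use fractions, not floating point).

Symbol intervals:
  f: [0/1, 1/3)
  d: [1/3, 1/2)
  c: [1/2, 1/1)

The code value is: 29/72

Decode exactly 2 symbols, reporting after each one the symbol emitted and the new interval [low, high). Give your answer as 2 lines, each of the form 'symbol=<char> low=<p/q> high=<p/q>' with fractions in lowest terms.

Step 1: interval [0/1, 1/1), width = 1/1 - 0/1 = 1/1
  'f': [0/1 + 1/1*0/1, 0/1 + 1/1*1/3) = [0/1, 1/3)
  'd': [0/1 + 1/1*1/3, 0/1 + 1/1*1/2) = [1/3, 1/2) <- contains code 29/72
  'c': [0/1 + 1/1*1/2, 0/1 + 1/1*1/1) = [1/2, 1/1)
  emit 'd', narrow to [1/3, 1/2)
Step 2: interval [1/3, 1/2), width = 1/2 - 1/3 = 1/6
  'f': [1/3 + 1/6*0/1, 1/3 + 1/6*1/3) = [1/3, 7/18)
  'd': [1/3 + 1/6*1/3, 1/3 + 1/6*1/2) = [7/18, 5/12) <- contains code 29/72
  'c': [1/3 + 1/6*1/2, 1/3 + 1/6*1/1) = [5/12, 1/2)
  emit 'd', narrow to [7/18, 5/12)

Answer: symbol=d low=1/3 high=1/2
symbol=d low=7/18 high=5/12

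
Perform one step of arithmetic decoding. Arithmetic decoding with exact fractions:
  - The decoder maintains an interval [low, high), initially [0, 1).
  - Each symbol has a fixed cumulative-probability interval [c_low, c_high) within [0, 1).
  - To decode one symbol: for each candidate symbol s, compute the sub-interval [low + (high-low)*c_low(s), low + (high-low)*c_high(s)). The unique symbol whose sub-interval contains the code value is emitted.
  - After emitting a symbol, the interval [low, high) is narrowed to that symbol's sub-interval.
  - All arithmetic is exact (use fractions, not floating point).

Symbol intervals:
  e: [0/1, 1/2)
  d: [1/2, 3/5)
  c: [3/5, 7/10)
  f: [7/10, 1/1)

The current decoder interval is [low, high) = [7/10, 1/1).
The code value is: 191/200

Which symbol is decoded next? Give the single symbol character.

Answer: f

Derivation:
Interval width = high − low = 1/1 − 7/10 = 3/10
Scaled code = (code − low) / width = (191/200 − 7/10) / 3/10 = 17/20
  e: [0/1, 1/2) 
  d: [1/2, 3/5) 
  c: [3/5, 7/10) 
  f: [7/10, 1/1) ← scaled code falls here ✓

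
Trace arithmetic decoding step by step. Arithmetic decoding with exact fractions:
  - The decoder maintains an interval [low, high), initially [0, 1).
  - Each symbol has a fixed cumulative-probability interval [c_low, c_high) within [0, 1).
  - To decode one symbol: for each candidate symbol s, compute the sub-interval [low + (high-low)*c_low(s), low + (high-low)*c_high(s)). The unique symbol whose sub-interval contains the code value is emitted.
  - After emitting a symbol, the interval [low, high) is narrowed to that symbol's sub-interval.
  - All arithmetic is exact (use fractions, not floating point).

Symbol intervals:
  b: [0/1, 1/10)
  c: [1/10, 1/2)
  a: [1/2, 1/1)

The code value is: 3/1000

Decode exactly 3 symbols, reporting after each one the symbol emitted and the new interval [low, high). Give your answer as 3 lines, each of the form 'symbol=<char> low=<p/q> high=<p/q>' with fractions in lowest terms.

Answer: symbol=b low=0/1 high=1/10
symbol=b low=0/1 high=1/100
symbol=c low=1/1000 high=1/200

Derivation:
Step 1: interval [0/1, 1/1), width = 1/1 - 0/1 = 1/1
  'b': [0/1 + 1/1*0/1, 0/1 + 1/1*1/10) = [0/1, 1/10) <- contains code 3/1000
  'c': [0/1 + 1/1*1/10, 0/1 + 1/1*1/2) = [1/10, 1/2)
  'a': [0/1 + 1/1*1/2, 0/1 + 1/1*1/1) = [1/2, 1/1)
  emit 'b', narrow to [0/1, 1/10)
Step 2: interval [0/1, 1/10), width = 1/10 - 0/1 = 1/10
  'b': [0/1 + 1/10*0/1, 0/1 + 1/10*1/10) = [0/1, 1/100) <- contains code 3/1000
  'c': [0/1 + 1/10*1/10, 0/1 + 1/10*1/2) = [1/100, 1/20)
  'a': [0/1 + 1/10*1/2, 0/1 + 1/10*1/1) = [1/20, 1/10)
  emit 'b', narrow to [0/1, 1/100)
Step 3: interval [0/1, 1/100), width = 1/100 - 0/1 = 1/100
  'b': [0/1 + 1/100*0/1, 0/1 + 1/100*1/10) = [0/1, 1/1000)
  'c': [0/1 + 1/100*1/10, 0/1 + 1/100*1/2) = [1/1000, 1/200) <- contains code 3/1000
  'a': [0/1 + 1/100*1/2, 0/1 + 1/100*1/1) = [1/200, 1/100)
  emit 'c', narrow to [1/1000, 1/200)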